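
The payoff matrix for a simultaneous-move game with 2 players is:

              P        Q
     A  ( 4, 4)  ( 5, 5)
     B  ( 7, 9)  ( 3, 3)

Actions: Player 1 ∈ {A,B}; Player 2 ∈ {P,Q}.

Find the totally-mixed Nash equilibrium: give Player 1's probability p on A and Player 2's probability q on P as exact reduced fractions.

(p,q) = (6/7, 2/5)

P1 indiff ⇒ q·4+(1-q)·5 = q·7+(1-q)·3 ⇒ q(-3) = (1-q)(-2) ⇒ q = 2/5
P2 indiff ⇒ p·4+(1-p)·9 = p·5+(1-p)·3 ⇒ p(-1) = (1-p)(-6) ⇒ p = 6/7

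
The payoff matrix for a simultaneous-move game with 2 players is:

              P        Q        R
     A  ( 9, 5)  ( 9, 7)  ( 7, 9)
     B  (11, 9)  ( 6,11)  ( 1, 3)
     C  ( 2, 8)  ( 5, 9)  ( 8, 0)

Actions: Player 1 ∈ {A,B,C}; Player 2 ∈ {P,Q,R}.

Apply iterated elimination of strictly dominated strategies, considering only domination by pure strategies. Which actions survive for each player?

P2 drop P (Q beats it: A:7>5 B:11>9 C:9>8)
P1 drop B (A beats it: Q:9>6 R:7>1)
P1→{A,C} P2→{Q,R}

Remaining: P1:{A,C} P2:{Q,R}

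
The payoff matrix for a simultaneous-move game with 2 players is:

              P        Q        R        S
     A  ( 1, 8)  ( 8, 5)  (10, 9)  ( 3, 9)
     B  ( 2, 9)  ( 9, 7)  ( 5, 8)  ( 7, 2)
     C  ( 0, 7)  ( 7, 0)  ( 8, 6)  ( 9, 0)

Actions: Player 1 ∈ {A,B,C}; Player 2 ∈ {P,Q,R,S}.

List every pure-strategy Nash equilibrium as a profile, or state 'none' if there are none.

(A,P): not NE [P1→B gives 2>1; P2→S gives 9>8]
(A,Q): not NE [P1→B gives 9>8; P2→S gives 9>5]
(A,R): NE
(A,S): not NE [P1→C gives 9>3]
(B,P): NE
(B,Q): not NE [P2→P gives 9>7]
(B,R): not NE [P1→A gives 10>5; P2→P gives 9>8]
(B,S): not NE [P1→C gives 9>7; P2→P gives 9>2]
(C,P): not NE [P1→B gives 2>0]
(C,Q): not NE [P1→B gives 9>7; P2→P gives 7>0]
(C,R): not NE [P1→A gives 10>8; P2→P gives 7>6]
(C,S): not NE [P2→P gives 7>0]

PSNE = {(A,R), (B,P)}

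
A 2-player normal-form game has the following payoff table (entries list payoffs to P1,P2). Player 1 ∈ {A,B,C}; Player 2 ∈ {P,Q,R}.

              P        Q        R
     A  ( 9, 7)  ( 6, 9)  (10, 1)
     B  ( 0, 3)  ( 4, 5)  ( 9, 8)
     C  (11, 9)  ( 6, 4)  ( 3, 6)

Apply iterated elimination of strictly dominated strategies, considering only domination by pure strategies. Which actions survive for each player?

Survivors P1:{A,C} P2:{P,Q}

P1 drop B (A beats it: P:9>0 Q:6>4 R:10>9)
P2 drop R (P beats it: A:7>1 C:9>6)
P1→{A,C} P2→{P,Q}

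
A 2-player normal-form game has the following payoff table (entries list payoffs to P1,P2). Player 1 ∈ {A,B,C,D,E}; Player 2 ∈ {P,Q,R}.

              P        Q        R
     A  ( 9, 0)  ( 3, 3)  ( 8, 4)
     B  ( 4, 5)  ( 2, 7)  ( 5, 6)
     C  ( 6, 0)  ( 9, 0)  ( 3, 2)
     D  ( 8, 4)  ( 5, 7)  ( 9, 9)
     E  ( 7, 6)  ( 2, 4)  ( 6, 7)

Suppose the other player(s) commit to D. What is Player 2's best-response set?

P2 best: {R}

u_2(P vs D) = 4
u_2(Q vs D) = 7
u_2(R vs D) = 9
max payoff 9 at {R}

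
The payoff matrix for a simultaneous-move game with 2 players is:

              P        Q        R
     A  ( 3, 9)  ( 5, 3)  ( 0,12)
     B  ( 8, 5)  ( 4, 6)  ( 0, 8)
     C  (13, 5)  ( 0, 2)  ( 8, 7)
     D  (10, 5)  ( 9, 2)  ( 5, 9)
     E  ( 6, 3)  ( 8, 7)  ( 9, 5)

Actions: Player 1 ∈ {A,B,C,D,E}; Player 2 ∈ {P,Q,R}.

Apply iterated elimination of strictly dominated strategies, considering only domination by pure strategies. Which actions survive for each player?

P1 drop A (D beats it: P:10>3 Q:9>5 R:5>0)
P1 drop B (D beats it: P:10>8 Q:9>4 R:5>0)
P2 drop P (R beats it: C:7>5 D:9>5 E:5>3)
P1 drop C (E beats it: Q:8>0 R:9>8)
P1→{D,E} P2→{Q,R}

IESDS → P1:{D,E} P2:{Q,R}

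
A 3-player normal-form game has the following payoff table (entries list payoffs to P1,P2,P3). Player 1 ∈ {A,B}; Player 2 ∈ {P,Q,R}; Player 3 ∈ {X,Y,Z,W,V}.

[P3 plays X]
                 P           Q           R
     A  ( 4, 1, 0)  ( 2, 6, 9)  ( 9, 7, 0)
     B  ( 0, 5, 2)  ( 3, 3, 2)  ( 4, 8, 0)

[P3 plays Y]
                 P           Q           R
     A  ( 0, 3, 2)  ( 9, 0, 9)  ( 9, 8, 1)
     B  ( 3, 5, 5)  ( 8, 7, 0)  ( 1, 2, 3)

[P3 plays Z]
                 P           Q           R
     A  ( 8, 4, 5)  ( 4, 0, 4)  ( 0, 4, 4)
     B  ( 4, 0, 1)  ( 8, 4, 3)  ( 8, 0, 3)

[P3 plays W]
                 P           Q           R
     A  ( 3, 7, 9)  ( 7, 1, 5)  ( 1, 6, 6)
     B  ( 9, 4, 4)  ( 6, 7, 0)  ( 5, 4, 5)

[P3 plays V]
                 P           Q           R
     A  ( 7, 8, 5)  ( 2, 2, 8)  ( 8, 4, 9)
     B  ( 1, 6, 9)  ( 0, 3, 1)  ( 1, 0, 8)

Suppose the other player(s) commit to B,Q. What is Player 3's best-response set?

u_3(X vs B,Q) = 2
u_3(Y vs B,Q) = 0
u_3(Z vs B,Q) = 3
u_3(W vs B,Q) = 0
u_3(V vs B,Q) = 1
max payoff 3 at {Z}

argmax u_3 = {Z}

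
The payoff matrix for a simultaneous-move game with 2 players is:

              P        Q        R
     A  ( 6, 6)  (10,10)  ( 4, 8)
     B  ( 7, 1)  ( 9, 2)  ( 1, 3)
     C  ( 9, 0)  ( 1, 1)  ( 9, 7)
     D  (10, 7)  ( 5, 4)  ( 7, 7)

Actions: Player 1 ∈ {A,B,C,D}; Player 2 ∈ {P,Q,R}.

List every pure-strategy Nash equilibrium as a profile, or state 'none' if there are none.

(A,P): not NE [P1→D gives 10>6; P2→Q gives 10>6]
(A,Q): NE
(A,R): not NE [P1→C gives 9>4; P2→Q gives 10>8]
(B,P): not NE [P1→D gives 10>7; P2→R gives 3>1]
(B,Q): not NE [P1→A gives 10>9; P2→R gives 3>2]
(B,R): not NE [P1→C gives 9>1]
(C,P): not NE [P1→D gives 10>9; P2→R gives 7>0]
(C,Q): not NE [P1→A gives 10>1; P2→R gives 7>1]
(C,R): NE
(D,P): NE
(D,Q): not NE [P1→A gives 10>5; P2→R gives 7>4]
(D,R): not NE [P1→C gives 9>7]

PSNE = {(A,Q), (C,R), (D,P)}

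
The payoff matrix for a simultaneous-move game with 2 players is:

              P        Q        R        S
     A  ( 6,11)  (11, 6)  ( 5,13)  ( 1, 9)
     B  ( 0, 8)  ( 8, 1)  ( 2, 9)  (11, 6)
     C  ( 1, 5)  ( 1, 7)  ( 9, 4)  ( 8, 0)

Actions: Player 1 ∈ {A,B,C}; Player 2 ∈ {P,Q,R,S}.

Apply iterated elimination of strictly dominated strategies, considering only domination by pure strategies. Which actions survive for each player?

Remaining: P1:{A,C} P2:{P,Q,R}

P2 drop S (P beats it: A:11>9 B:8>6 C:5>0)
P1 drop B (A beats it: P:6>0 Q:11>8 R:5>2)
P1→{A,C} P2→{P,Q,R}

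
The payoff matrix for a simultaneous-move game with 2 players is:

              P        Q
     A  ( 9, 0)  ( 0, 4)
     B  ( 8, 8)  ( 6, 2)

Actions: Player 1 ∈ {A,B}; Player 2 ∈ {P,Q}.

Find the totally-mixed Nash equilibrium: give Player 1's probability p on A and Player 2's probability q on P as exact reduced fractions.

p=3/5, q=6/7

P1 indiff ⇒ q·9+(1-q)·0 = q·8+(1-q)·6 ⇒ q(1) = (1-q)(6) ⇒ q = 6/7
P2 indiff ⇒ p·0+(1-p)·8 = p·4+(1-p)·2 ⇒ p(-4) = (1-p)(-6) ⇒ p = 3/5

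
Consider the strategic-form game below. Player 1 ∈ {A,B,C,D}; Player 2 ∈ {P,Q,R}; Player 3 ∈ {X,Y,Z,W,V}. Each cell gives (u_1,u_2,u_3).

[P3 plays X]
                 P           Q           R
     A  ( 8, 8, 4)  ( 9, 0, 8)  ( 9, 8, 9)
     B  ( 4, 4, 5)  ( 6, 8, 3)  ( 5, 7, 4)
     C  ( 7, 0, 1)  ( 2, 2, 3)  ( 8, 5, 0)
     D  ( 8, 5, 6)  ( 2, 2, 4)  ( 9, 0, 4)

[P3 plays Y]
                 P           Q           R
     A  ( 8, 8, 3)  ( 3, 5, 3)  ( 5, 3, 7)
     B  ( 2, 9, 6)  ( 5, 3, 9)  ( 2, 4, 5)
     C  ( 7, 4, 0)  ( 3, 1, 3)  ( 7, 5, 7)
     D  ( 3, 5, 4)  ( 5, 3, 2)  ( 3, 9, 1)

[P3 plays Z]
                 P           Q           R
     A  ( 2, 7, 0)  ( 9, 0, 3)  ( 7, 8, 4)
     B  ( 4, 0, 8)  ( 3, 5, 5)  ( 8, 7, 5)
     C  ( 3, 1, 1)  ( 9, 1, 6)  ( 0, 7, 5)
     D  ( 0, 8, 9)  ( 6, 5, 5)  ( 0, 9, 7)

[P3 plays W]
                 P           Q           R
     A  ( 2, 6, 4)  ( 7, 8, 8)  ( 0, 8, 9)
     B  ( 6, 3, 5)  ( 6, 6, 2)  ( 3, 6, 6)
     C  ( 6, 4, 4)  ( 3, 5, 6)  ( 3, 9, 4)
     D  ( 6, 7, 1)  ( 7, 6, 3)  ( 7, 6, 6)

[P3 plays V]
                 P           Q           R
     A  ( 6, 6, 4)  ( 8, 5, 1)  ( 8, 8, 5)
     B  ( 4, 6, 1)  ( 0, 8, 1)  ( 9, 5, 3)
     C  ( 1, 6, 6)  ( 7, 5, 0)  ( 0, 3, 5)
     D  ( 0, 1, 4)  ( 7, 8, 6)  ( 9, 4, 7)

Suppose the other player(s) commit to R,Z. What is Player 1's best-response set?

u_1(A vs R,Z) = 7
u_1(B vs R,Z) = 8
u_1(C vs R,Z) = 0
u_1(D vs R,Z) = 0
max payoff 8 at {B}

P1 best: {B}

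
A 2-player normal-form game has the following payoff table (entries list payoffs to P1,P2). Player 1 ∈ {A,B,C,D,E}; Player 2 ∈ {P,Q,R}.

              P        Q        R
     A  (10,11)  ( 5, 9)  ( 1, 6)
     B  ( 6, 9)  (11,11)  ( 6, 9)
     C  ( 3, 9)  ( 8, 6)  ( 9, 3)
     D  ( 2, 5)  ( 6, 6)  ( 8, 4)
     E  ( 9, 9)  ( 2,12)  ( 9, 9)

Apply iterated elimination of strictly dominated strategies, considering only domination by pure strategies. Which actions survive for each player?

Remaining: P1:{A,B} P2:{P,Q}

P1 drop D (C beats it: P:3>2 Q:8>6 R:9>8)
P2 drop R (Q beats it: A:9>6 B:11>9 C:6>3 E:12>9)
P1 drop C (B beats it: P:6>3 Q:11>8)
P1 drop E (A beats it: P:10>9 Q:5>2)
P1→{A,B} P2→{P,Q}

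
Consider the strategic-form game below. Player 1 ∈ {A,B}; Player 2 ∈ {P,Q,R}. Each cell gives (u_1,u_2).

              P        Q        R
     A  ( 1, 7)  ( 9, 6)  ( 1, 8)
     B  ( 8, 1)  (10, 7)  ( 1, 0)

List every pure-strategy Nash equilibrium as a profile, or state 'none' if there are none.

Nash profiles: (A,R), (B,Q)

(A,P): not NE [P1→B gives 8>1; P2→R gives 8>7]
(A,Q): not NE [P1→B gives 10>9; P2→R gives 8>6]
(A,R): NE
(B,P): not NE [P2→Q gives 7>1]
(B,Q): NE
(B,R): not NE [P2→Q gives 7>0]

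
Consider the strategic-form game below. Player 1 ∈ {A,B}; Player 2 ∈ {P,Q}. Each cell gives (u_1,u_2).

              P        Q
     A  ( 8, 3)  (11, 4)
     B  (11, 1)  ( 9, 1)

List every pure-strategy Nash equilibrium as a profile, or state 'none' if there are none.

(A,P): not NE [P1→B gives 11>8; P2→Q gives 4>3]
(A,Q): NE
(B,P): NE
(B,Q): not NE [P1→A gives 11>9]

PSNE = {(A,Q), (B,P)}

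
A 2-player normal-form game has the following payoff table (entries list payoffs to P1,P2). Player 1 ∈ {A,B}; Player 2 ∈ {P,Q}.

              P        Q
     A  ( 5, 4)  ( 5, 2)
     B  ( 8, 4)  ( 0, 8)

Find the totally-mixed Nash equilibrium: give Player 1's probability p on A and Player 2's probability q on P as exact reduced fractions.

P1 indiff ⇒ q·5+(1-q)·5 = q·8+(1-q)·0 ⇒ q(-3) = (1-q)(-5) ⇒ q = 5/8
P2 indiff ⇒ p·4+(1-p)·4 = p·2+(1-p)·8 ⇒ p(2) = (1-p)(4) ⇒ p = 2/3

P1 mixes 2/3 on A; P2 mixes 5/8 on P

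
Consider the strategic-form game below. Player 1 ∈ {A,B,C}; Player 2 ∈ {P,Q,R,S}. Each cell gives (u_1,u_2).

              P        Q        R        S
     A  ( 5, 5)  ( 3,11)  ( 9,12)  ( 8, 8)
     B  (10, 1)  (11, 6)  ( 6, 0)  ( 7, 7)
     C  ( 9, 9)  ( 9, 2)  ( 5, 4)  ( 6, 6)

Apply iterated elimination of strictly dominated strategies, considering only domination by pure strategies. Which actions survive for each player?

P1 drop C (B beats it: P:10>9 Q:11>9 R:6>5 S:7>6)
P2 drop P (Q beats it: A:11>5 B:6>1)
P1→{A,B} P2→{Q,R,S}

Survivors P1:{A,B} P2:{Q,R,S}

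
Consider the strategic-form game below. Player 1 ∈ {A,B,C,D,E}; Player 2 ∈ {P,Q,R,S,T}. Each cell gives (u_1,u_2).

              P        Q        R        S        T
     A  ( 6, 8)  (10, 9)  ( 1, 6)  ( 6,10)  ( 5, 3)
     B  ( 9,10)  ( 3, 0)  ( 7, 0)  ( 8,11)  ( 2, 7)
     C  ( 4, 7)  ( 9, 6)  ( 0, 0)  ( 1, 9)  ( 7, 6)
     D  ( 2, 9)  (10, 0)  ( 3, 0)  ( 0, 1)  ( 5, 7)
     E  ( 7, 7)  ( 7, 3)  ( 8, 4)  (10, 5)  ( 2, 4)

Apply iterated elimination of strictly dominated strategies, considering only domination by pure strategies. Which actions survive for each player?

P2 drop Q (S beats it: A:10>9 B:11>0 C:9>6 D:1>0 E:5>3)
P2 drop R (P beats it: A:8>6 B:10>0 C:7>0 D:9>0 E:7>4)
P1 drop D (C beats it: P:4>2 S:1>0 T:7>5)
P2 drop T (P beats it: A:8>3 B:10>7 C:7>6 E:7>4)
P1 drop A (B beats it: P:9>6 S:8>6)
P1 drop C (B beats it: P:9>4 S:8>1)
P1→{B,E} P2→{P,S}

Survivors P1:{B,E} P2:{P,S}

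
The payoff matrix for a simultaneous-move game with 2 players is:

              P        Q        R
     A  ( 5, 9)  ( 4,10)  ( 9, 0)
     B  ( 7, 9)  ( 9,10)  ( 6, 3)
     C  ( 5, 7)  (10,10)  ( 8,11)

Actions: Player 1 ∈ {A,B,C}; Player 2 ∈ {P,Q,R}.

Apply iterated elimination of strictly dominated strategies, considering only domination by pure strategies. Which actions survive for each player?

IESDS → P1:{A,C} P2:{Q,R}

P2 drop P (Q beats it: A:10>9 B:10>9 C:10>7)
P1 drop B (C beats it: Q:10>9 R:8>6)
P1→{A,C} P2→{Q,R}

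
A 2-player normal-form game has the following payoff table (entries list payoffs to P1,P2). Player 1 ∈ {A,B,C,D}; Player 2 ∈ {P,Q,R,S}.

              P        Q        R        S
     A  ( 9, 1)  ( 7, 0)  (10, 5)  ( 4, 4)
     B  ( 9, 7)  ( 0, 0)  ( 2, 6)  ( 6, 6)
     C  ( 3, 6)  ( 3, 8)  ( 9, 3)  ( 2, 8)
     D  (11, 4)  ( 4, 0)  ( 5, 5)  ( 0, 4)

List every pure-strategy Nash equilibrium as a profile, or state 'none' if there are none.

NE set: (A,R)

(A,P): not NE [P1→D gives 11>9; P2→R gives 5>1]
(A,Q): not NE [P2→R gives 5>0]
(A,R): NE
(A,S): not NE [P1→B gives 6>4; P2→R gives 5>4]
(B,P): not NE [P1→D gives 11>9]
(B,Q): not NE [P1→A gives 7>0; P2→P gives 7>0]
(B,R): not NE [P1→A gives 10>2; P2→P gives 7>6]
(B,S): not NE [P2→P gives 7>6]
(C,P): not NE [P1→D gives 11>3; P2→S gives 8>6]
(C,Q): not NE [P1→A gives 7>3]
(C,R): not NE [P1→A gives 10>9; P2→S gives 8>3]
(C,S): not NE [P1→B gives 6>2]
(D,P): not NE [P2→R gives 5>4]
(D,Q): not NE [P1→A gives 7>4; P2→R gives 5>0]
(D,R): not NE [P1→A gives 10>5]
(D,S): not NE [P1→B gives 6>0; P2→R gives 5>4]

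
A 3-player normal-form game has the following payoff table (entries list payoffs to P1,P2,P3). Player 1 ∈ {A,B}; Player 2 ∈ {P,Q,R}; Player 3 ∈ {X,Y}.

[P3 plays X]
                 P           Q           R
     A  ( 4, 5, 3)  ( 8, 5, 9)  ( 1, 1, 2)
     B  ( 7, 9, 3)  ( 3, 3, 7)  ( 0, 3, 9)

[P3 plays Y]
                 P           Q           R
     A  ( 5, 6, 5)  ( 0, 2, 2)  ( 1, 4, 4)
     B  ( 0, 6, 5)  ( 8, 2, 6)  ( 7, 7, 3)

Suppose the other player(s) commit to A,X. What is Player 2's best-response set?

P2 best: {P,Q}

u_2(P vs A,X) = 5
u_2(Q vs A,X) = 5
u_2(R vs A,X) = 1
max payoff 5 at {P,Q}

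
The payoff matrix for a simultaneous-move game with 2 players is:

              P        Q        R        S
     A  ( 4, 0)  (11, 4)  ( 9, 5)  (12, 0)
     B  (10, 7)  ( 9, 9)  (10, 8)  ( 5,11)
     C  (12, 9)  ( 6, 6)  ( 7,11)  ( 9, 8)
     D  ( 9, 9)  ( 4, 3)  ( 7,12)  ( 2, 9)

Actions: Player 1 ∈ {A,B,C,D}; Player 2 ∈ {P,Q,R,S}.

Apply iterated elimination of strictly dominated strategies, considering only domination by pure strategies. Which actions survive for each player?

Remaining: P1:{A,B} P2:{Q,R,S}

P1 drop D (B beats it: P:10>9 Q:9>4 R:10>7 S:5>2)
P2 drop P (R beats it: A:5>0 B:8>7 C:11>9)
P1 drop C (A beats it: Q:11>6 R:9>7 S:12>9)
P1→{A,B} P2→{Q,R,S}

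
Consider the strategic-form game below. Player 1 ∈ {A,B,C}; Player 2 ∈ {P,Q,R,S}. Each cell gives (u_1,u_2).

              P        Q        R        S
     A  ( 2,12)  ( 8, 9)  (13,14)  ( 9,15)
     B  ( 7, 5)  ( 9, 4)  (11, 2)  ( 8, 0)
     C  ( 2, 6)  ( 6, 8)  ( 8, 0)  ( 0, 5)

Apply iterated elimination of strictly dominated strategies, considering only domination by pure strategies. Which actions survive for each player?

P1 drop C (B beats it: P:7>2 Q:9>6 R:11>8 S:8>0)
P2 drop Q (P beats it: A:12>9 B:5>4)
P1→{A,B} P2→{P,R,S}

Survivors P1:{A,B} P2:{P,R,S}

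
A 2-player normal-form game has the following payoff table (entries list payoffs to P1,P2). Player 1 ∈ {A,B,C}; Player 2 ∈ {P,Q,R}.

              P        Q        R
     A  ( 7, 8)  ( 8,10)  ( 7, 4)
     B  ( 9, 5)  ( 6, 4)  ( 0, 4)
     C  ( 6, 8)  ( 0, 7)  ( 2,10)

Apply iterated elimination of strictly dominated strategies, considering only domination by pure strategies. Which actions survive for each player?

Survivors P1:{A,B} P2:{P,Q}

P1 drop C (A beats it: P:7>6 Q:8>0 R:7>2)
P2 drop R (P beats it: A:8>4 B:5>4)
P1→{A,B} P2→{P,Q}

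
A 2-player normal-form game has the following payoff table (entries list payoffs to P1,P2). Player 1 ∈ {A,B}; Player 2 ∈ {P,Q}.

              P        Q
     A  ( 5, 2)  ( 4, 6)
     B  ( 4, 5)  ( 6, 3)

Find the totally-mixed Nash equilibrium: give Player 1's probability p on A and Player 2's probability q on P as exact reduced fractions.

P1 indiff ⇒ q·5+(1-q)·4 = q·4+(1-q)·6 ⇒ q(1) = (1-q)(2) ⇒ q = 2/3
P2 indiff ⇒ p·2+(1-p)·5 = p·6+(1-p)·3 ⇒ p(-4) = (1-p)(-2) ⇒ p = 1/3

(p,q) = (1/3, 2/3)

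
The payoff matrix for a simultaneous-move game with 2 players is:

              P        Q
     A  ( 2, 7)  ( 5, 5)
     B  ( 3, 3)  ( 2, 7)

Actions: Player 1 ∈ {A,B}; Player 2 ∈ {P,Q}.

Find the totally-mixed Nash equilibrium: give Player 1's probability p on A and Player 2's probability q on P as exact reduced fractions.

P1 indiff ⇒ q·2+(1-q)·5 = q·3+(1-q)·2 ⇒ q(-1) = (1-q)(-3) ⇒ q = 3/4
P2 indiff ⇒ p·7+(1-p)·3 = p·5+(1-p)·7 ⇒ p(2) = (1-p)(4) ⇒ p = 2/3

p=2/3, q=3/4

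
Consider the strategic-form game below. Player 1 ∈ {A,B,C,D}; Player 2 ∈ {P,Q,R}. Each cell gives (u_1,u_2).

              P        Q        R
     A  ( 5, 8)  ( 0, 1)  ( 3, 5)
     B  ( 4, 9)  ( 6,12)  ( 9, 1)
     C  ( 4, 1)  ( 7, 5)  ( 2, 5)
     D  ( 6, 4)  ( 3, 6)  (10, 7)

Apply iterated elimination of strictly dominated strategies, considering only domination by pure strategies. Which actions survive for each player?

P1 drop A (D beats it: P:6>5 Q:3>0 R:10>3)
P2 drop P (Q beats it: B:12>9 C:5>1 D:6>4)
P1→{B,C,D} P2→{Q,R}

IESDS → P1:{B,C,D} P2:{Q,R}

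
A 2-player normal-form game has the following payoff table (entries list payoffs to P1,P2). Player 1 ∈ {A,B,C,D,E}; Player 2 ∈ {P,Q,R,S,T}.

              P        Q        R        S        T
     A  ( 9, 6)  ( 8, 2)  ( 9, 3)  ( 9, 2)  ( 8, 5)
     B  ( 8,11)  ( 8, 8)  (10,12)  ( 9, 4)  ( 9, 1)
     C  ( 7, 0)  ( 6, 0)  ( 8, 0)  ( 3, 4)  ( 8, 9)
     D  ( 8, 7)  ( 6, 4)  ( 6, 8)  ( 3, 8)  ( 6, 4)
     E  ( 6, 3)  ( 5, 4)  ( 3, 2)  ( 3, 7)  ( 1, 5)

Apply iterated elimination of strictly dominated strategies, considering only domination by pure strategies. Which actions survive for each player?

P1 drop C (B beats it: P:8>7 Q:8>6 R:10>8 S:9>3 T:9>8)
P1 drop D (A beats it: P:9>8 Q:8>6 R:9>6 S:9>3 T:8>6)
P1 drop E (A beats it: P:9>6 Q:8>5 R:9>3 S:9>3 T:8>1)
P2 drop Q (P beats it: A:6>2 B:11>8)
P2 drop S (P beats it: A:6>2 B:11>4)
P2 drop T (P beats it: A:6>5 B:11>1)
P1→{A,B} P2→{P,R}

Remaining: P1:{A,B} P2:{P,R}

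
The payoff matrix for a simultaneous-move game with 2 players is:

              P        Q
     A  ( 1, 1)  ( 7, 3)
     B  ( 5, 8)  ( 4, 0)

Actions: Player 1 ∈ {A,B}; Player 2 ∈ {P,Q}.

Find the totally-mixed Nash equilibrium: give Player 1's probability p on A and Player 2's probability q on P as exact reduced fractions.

P1 indiff ⇒ q·1+(1-q)·7 = q·5+(1-q)·4 ⇒ q(-4) = (1-q)(-3) ⇒ q = 3/7
P2 indiff ⇒ p·1+(1-p)·8 = p·3+(1-p)·0 ⇒ p(-2) = (1-p)(-8) ⇒ p = 4/5

(p,q) = (4/5, 3/7)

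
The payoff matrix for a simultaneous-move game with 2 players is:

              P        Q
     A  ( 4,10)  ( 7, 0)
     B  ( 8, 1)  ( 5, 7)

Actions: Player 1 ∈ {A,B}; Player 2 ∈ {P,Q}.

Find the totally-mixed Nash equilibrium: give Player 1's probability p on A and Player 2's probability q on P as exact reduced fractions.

P1 indiff ⇒ q·4+(1-q)·7 = q·8+(1-q)·5 ⇒ q(-4) = (1-q)(-2) ⇒ q = 1/3
P2 indiff ⇒ p·10+(1-p)·1 = p·0+(1-p)·7 ⇒ p(10) = (1-p)(6) ⇒ p = 3/8

(p,q) = (3/8, 1/3)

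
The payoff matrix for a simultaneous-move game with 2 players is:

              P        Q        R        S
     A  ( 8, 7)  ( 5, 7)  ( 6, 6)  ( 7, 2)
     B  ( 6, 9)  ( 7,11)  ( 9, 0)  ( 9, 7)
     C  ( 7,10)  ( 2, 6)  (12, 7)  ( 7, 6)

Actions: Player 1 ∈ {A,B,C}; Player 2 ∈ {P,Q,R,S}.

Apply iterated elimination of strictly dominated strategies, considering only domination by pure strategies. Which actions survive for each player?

Remaining: P1:{A,B} P2:{P,Q}

P2 drop R (P beats it: A:7>6 B:9>0 C:10>7)
P2 drop S (P beats it: A:7>2 B:9>7 C:10>6)
P1 drop C (A beats it: P:8>7 Q:5>2)
P1→{A,B} P2→{P,Q}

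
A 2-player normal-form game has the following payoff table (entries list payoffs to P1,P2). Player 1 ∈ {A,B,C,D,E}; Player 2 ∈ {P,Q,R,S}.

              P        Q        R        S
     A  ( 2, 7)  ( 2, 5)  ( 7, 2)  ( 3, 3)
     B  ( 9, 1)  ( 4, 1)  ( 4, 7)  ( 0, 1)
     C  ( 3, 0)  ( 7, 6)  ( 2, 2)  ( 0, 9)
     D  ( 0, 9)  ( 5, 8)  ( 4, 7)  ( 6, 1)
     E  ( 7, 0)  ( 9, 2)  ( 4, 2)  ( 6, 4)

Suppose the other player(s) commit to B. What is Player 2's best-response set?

u_2(P vs B) = 1
u_2(Q vs B) = 1
u_2(R vs B) = 7
u_2(S vs B) = 1
max payoff 7 at {R}

BR_2 = {R}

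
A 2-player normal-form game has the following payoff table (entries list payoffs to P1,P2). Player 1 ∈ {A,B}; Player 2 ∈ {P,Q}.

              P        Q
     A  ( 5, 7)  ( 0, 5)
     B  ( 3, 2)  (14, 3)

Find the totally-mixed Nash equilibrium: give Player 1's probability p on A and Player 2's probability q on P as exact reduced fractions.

P1 indiff ⇒ q·5+(1-q)·0 = q·3+(1-q)·14 ⇒ q(2) = (1-q)(14) ⇒ q = 7/8
P2 indiff ⇒ p·7+(1-p)·2 = p·5+(1-p)·3 ⇒ p(2) = (1-p)(1) ⇒ p = 1/3

(p,q) = (1/3, 7/8)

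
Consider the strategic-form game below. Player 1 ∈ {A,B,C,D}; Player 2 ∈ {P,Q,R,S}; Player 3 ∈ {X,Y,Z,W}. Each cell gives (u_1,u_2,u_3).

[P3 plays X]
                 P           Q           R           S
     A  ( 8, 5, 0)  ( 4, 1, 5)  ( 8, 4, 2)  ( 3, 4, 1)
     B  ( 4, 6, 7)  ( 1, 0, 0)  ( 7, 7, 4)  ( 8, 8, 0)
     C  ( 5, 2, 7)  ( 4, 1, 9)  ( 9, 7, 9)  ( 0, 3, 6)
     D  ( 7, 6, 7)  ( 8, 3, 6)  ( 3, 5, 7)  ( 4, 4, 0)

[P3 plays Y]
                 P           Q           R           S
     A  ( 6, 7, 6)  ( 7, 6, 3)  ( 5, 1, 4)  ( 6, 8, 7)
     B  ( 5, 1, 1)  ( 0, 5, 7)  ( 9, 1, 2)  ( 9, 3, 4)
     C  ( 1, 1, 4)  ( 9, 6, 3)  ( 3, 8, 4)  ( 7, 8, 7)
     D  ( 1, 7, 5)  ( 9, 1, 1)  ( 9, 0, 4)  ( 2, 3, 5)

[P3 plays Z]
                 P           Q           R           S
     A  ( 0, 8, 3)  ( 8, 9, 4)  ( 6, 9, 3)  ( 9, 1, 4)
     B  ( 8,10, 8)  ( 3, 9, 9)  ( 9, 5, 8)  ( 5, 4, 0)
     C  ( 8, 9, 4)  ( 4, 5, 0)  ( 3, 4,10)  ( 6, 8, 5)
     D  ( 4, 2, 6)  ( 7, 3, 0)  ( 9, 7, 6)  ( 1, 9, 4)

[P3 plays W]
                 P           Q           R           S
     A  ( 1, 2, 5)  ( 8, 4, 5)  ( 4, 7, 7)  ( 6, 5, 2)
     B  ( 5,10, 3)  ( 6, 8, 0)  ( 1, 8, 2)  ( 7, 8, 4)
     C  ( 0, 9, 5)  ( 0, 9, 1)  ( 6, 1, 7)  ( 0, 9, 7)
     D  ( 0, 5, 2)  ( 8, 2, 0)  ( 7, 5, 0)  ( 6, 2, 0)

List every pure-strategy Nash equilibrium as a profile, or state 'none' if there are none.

NE set: (B,P,Z)

(A,P,X): not NE [P3→Y gives 6>0]
(A,P,Y): not NE [P2→S gives 8>7]
(A,P,Z): not NE [P1→C gives 8>0; P2→R gives 9>8; P3→Y gives 6>3]
(A,P,W): not NE [P1→B gives 5>1; P2→R gives 7>2; P3→Y gives 6>5]
(A,Q,X): not NE [P1→D gives 8>4; P2→P gives 5>1]
(A,Q,Y): not NE [P1→D gives 9>7; P2→S gives 8>6; P3→W gives 5>3]
(A,Q,Z): not NE [P3→W gives 5>4]
(A,Q,W): not NE [P2→R gives 7>4]
(A,R,X): not NE [P1→C gives 9>8; P2→P gives 5>4; P3→W gives 7>2]
(A,R,Y): not NE [P1→D gives 9>5; P2→S gives 8>1; P3→W gives 7>4]
(A,R,Z): not NE [P1→D gives 9>6; P3→W gives 7>3]
(A,R,W): not NE [P1→D gives 7>4]
(A,S,X): not NE [P1→B gives 8>3; P2→P gives 5>4; P3→Y gives 7>1]
(A,S,Y): not NE [P1→B gives 9>6]
(A,S,Z): not NE [P2→R gives 9>1; P3→Y gives 7>4]
(A,S,W): not NE [P1→B gives 7>6; P2→R gives 7>5; P3→Y gives 7>2]
(B,P,X): not NE [P1→A gives 8>4; P2→S gives 8>6; P3→Z gives 8>7]
(B,P,Y): not NE [P1→A gives 6>5; P2→Q gives 5>1; P3→Z gives 8>1]
(B,P,Z): NE
(B,P,W): not NE [P3→Z gives 8>3]
(B,Q,X): not NE [P1→D gives 8>1; P2→S gives 8>0; P3→Z gives 9>0]
(B,Q,Y): not NE [P1→D gives 9>0; P3→Z gives 9>7]
(B,Q,Z): not NE [P1→A gives 8>3; P2→P gives 10>9]
(B,Q,W): not NE [P1→D gives 8>6; P2→P gives 10>8; P3→Z gives 9>0]
(B,R,X): not NE [P1→C gives 9>7; P2→S gives 8>7; P3→Z gives 8>4]
(B,R,Y): not NE [P2→Q gives 5>1; P3→Z gives 8>2]
(B,R,Z): not NE [P2→P gives 10>5]
(B,R,W): not NE [P1→D gives 7>1; P2→P gives 10>8; P3→Z gives 8>2]
(B,S,X): not NE [P3→W gives 4>0]
(B,S,Y): not NE [P2→Q gives 5>3]
(B,S,Z): not NE [P1→A gives 9>5; P2→P gives 10>4; P3→W gives 4>0]
(B,S,W): not NE [P2→P gives 10>8]
(C,P,X): not NE [P1→A gives 8>5; P2→R gives 7>2]
(C,P,Y): not NE [P1→A gives 6>1; P2→S gives 8>1; P3→X gives 7>4]
(C,P,Z): not NE [P3→X gives 7>4]
(C,P,W): not NE [P1→B gives 5>0; P3→X gives 7>5]
(C,Q,X): not NE [P1→D gives 8>4; P2→R gives 7>1]
(C,Q,Y): not NE [P2→S gives 8>6; P3→X gives 9>3]
(C,Q,Z): not NE [P1→A gives 8>4; P2→P gives 9>5; P3→X gives 9>0]
(C,Q,W): not NE [P1→D gives 8>0; P3→X gives 9>1]
(C,R,X): not NE [P3→Z gives 10>9]
(C,R,Y): not NE [P1→D gives 9>3; P3→Z gives 10>4]
(C,R,Z): not NE [P1→D gives 9>3; P2→P gives 9>4]
(C,R,W): not NE [P1→D gives 7>6; P2→S gives 9>1; P3→Z gives 10>7]
(C,S,X): not NE [P1→B gives 8>0; P2→R gives 7>3; P3→W gives 7>6]
(C,S,Y): not NE [P1→B gives 9>7]
(C,S,Z): not NE [P1→A gives 9>6; P2→P gives 9>8; P3→W gives 7>5]
(C,S,W): not NE [P1→B gives 7>0]
(D,P,X): not NE [P1→A gives 8>7]
(D,P,Y): not NE [P1→A gives 6>1; P3→X gives 7>5]
(D,P,Z): not NE [P1→C gives 8>4; P2→S gives 9>2; P3→X gives 7>6]
(D,P,W): not NE [P1→B gives 5>0; P3→X gives 7>2]
(D,Q,X): not NE [P2→P gives 6>3]
(D,Q,Y): not NE [P2→P gives 7>1; P3→X gives 6>1]
(D,Q,Z): not NE [P1→A gives 8>7; P2→S gives 9>3; P3→X gives 6>0]
(D,Q,W): not NE [P2→R gives 5>2; P3→X gives 6>0]
(D,R,X): not NE [P1→C gives 9>3; P2→P gives 6>5]
(D,R,Y): not NE [P2→P gives 7>0; P3→X gives 7>4]
(D,R,Z): not NE [P2→S gives 9>7; P3→X gives 7>6]
(D,R,W): not NE [P3→X gives 7>0]
(D,S,X): not NE [P1→B gives 8>4; P2→P gives 6>4; P3→Y gives 5>0]
(D,S,Y): not NE [P1→B gives 9>2; P2→P gives 7>3]
(D,S,Z): not NE [P1→A gives 9>1; P3→Y gives 5>4]
(D,S,W): not NE [P1→B gives 7>6; P2→R gives 5>2; P3→Y gives 5>0]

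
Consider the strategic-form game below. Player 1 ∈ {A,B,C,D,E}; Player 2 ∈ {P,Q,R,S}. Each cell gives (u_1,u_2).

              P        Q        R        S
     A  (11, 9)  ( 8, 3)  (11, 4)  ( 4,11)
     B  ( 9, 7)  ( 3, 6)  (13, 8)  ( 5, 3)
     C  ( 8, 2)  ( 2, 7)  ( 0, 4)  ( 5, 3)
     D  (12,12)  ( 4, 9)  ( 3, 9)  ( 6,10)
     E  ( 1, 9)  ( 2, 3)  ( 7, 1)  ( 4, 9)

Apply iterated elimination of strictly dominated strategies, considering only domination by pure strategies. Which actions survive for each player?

Survivors P1:{A,B,D} P2:{P,R,S}

P1 drop C (D beats it: P:12>8 Q:4>2 R:3>0 S:6>5)
P1 drop E (B beats it: P:9>1 Q:3>2 R:13>7 S:5>4)
P2 drop Q (P beats it: A:9>3 B:7>6 D:12>9)
P1→{A,B,D} P2→{P,R,S}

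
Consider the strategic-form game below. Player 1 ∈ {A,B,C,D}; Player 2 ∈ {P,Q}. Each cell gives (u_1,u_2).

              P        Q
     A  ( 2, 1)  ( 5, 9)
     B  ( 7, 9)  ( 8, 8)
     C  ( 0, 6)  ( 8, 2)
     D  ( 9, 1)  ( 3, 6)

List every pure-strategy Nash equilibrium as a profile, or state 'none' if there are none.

(A,P): not NE [P1→D gives 9>2; P2→Q gives 9>1]
(A,Q): not NE [P1→C gives 8>5]
(B,P): not NE [P1→D gives 9>7]
(B,Q): not NE [P2→P gives 9>8]
(C,P): not NE [P1→D gives 9>0]
(C,Q): not NE [P2→P gives 6>2]
(D,P): not NE [P2→Q gives 6>1]
(D,Q): not NE [P1→C gives 8>3]

No pure NE.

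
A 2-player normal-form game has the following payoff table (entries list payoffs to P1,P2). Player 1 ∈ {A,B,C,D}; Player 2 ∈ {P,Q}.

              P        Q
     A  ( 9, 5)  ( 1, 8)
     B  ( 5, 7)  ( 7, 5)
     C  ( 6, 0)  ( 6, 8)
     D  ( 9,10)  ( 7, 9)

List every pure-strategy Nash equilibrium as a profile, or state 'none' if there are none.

(A,P): not NE [P2→Q gives 8>5]
(A,Q): not NE [P1→D gives 7>1]
(B,P): not NE [P1→D gives 9>5]
(B,Q): not NE [P2→P gives 7>5]
(C,P): not NE [P1→D gives 9>6; P2→Q gives 8>0]
(C,Q): not NE [P1→D gives 7>6]
(D,P): NE
(D,Q): not NE [P2→P gives 10>9]

PSNE = {(D,P)}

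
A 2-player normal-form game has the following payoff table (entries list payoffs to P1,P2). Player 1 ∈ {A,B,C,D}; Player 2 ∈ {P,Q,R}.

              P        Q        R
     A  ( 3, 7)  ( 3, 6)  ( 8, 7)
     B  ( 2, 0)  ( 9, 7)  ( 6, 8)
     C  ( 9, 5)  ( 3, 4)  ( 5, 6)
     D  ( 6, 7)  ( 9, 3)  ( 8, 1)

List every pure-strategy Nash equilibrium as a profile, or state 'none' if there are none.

(A,P): not NE [P1→C gives 9>3]
(A,Q): not NE [P1→D gives 9>3; P2→R gives 7>6]
(A,R): NE
(B,P): not NE [P1→C gives 9>2; P2→R gives 8>0]
(B,Q): not NE [P2→R gives 8>7]
(B,R): not NE [P1→D gives 8>6]
(C,P): not NE [P2→R gives 6>5]
(C,Q): not NE [P1→D gives 9>3; P2→R gives 6>4]
(C,R): not NE [P1→D gives 8>5]
(D,P): not NE [P1→C gives 9>6]
(D,Q): not NE [P2→P gives 7>3]
(D,R): not NE [P2→P gives 7>1]

Nash profiles: (A,R)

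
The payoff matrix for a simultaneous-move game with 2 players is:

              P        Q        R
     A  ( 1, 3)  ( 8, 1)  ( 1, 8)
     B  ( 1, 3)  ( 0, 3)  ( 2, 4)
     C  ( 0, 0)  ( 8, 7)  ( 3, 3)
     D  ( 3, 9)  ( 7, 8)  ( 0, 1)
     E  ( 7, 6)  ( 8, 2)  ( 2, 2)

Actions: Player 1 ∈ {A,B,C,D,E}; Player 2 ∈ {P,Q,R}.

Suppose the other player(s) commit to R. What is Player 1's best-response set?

u_1(A vs R) = 1
u_1(B vs R) = 2
u_1(C vs R) = 3
u_1(D vs R) = 0
u_1(E vs R) = 2
max payoff 3 at {C}

BR_1 = {C}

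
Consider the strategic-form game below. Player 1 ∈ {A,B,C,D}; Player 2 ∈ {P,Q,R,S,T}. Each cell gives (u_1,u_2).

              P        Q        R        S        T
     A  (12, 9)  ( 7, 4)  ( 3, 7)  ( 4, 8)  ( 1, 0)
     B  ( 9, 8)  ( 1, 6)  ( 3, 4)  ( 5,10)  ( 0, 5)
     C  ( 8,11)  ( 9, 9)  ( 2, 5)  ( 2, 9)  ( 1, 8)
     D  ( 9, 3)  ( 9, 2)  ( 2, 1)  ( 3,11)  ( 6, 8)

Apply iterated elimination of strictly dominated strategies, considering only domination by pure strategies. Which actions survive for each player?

P2 drop Q (P beats it: A:9>4 B:8>6 C:11>9 D:3>2)
P2 drop R (P beats it: A:9>7 B:8>4 C:11>5 D:3>1)
P1 drop C (D beats it: P:9>8 S:3>2 T:6>1)
P2 drop T (S beats it: A:8>0 B:10>5 D:11>8)
P1 drop D (A beats it: P:12>9 S:4>3)
P1→{A,B} P2→{P,S}

IESDS → P1:{A,B} P2:{P,S}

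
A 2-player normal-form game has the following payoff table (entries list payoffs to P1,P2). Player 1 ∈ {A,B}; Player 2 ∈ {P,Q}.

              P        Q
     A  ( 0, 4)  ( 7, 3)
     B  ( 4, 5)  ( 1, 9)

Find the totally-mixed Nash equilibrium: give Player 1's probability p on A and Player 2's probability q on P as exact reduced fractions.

P1 indiff ⇒ q·0+(1-q)·7 = q·4+(1-q)·1 ⇒ q(-4) = (1-q)(-6) ⇒ q = 3/5
P2 indiff ⇒ p·4+(1-p)·5 = p·3+(1-p)·9 ⇒ p(1) = (1-p)(4) ⇒ p = 4/5

(p,q) = (4/5, 3/5)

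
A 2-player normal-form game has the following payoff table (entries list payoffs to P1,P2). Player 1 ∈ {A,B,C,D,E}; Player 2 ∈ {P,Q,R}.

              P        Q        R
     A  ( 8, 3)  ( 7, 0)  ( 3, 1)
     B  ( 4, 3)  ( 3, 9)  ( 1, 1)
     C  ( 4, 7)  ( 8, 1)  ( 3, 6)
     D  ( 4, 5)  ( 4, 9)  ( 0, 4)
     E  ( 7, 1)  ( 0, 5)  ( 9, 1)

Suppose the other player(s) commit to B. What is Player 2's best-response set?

argmax u_2 = {Q}

u_2(P vs B) = 3
u_2(Q vs B) = 9
u_2(R vs B) = 1
max payoff 9 at {Q}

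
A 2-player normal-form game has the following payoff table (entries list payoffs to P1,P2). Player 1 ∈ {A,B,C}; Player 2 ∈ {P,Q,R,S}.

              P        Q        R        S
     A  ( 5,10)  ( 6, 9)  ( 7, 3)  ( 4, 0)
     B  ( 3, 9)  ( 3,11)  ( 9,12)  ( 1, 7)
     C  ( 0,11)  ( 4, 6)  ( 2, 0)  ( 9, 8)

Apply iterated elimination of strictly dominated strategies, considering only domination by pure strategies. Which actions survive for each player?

Remaining: P1:{A,B} P2:{P,Q,R}

P2 drop S (P beats it: A:10>0 B:9>7 C:11>8)
P1 drop C (A beats it: P:5>0 Q:6>4 R:7>2)
P1→{A,B} P2→{P,Q,R}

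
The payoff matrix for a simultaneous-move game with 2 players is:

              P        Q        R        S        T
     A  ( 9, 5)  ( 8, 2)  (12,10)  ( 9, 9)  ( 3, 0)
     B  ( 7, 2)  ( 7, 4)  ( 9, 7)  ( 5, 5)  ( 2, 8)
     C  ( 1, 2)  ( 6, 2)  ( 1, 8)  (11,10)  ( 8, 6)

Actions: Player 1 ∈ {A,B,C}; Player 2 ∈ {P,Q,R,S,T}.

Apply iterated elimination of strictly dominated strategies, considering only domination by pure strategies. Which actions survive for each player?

P1 drop B (A beats it: P:9>7 Q:8>7 R:12>9 S:9>5 T:3>2)
P2 drop P (R beats it: A:10>5 C:8>2)
P2 drop Q (R beats it: A:10>2 C:8>2)
P2 drop T (R beats it: A:10>0 C:8>6)
P1→{A,C} P2→{R,S}

Survivors P1:{A,C} P2:{R,S}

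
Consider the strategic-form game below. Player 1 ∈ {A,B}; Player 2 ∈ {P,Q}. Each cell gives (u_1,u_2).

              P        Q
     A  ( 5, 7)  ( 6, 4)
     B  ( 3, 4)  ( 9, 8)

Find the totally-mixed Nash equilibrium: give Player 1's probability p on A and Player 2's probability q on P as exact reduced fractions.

(p,q) = (4/7, 3/5)

P1 indiff ⇒ q·5+(1-q)·6 = q·3+(1-q)·9 ⇒ q(2) = (1-q)(3) ⇒ q = 3/5
P2 indiff ⇒ p·7+(1-p)·4 = p·4+(1-p)·8 ⇒ p(3) = (1-p)(4) ⇒ p = 4/7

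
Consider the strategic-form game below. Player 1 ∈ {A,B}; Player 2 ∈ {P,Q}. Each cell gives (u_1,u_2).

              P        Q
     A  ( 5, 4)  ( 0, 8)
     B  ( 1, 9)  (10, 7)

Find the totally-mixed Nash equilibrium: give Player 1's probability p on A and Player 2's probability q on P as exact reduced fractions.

P1 mixes 1/3 on A; P2 mixes 5/7 on P

P1 indiff ⇒ q·5+(1-q)·0 = q·1+(1-q)·10 ⇒ q(4) = (1-q)(10) ⇒ q = 5/7
P2 indiff ⇒ p·4+(1-p)·9 = p·8+(1-p)·7 ⇒ p(-4) = (1-p)(-2) ⇒ p = 1/3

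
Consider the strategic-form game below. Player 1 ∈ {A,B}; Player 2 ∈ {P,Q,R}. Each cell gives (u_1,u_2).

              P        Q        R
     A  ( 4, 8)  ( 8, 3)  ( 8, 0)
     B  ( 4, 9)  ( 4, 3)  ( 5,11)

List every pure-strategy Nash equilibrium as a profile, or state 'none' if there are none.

Nash profiles: (A,P)

(A,P): NE
(A,Q): not NE [P2→P gives 8>3]
(A,R): not NE [P2→P gives 8>0]
(B,P): not NE [P2→R gives 11>9]
(B,Q): not NE [P1→A gives 8>4; P2→R gives 11>3]
(B,R): not NE [P1→A gives 8>5]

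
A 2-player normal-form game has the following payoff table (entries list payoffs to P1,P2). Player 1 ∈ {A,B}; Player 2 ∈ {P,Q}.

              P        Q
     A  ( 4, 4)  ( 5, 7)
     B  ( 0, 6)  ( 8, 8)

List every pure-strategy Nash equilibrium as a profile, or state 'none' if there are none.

NE set: (B,Q)

(A,P): not NE [P2→Q gives 7>4]
(A,Q): not NE [P1→B gives 8>5]
(B,P): not NE [P1→A gives 4>0; P2→Q gives 8>6]
(B,Q): NE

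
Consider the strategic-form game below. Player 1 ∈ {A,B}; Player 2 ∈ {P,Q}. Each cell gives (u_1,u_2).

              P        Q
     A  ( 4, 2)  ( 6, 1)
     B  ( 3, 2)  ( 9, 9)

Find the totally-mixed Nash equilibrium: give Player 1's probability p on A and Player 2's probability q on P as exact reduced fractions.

(p,q) = (7/8, 3/4)

P1 indiff ⇒ q·4+(1-q)·6 = q·3+(1-q)·9 ⇒ q(1) = (1-q)(3) ⇒ q = 3/4
P2 indiff ⇒ p·2+(1-p)·2 = p·1+(1-p)·9 ⇒ p(1) = (1-p)(7) ⇒ p = 7/8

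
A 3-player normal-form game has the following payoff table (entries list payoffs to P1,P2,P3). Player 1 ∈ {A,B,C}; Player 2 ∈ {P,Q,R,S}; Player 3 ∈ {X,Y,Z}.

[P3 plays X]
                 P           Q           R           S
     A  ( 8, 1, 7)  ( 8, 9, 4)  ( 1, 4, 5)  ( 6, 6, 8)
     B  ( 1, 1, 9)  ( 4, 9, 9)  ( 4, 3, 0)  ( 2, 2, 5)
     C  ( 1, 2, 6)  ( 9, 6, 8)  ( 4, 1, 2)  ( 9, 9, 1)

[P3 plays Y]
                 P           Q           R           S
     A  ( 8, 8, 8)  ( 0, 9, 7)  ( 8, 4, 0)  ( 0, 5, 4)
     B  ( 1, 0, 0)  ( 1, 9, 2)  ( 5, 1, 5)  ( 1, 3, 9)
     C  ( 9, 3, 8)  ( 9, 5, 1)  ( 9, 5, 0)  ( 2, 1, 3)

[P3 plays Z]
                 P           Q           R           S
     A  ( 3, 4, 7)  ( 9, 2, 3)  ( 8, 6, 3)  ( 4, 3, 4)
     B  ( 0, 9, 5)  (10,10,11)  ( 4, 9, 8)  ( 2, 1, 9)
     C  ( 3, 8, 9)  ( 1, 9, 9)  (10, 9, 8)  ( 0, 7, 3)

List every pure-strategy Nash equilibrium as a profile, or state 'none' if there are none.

(A,P,X): not NE [P2→Q gives 9>1; P3→Y gives 8>7]
(A,P,Y): not NE [P1→C gives 9>8; P2→Q gives 9>8]
(A,P,Z): not NE [P2→R gives 6>4; P3→Y gives 8>7]
(A,Q,X): not NE [P1→C gives 9>8; P3→Y gives 7>4]
(A,Q,Y): not NE [P1→C gives 9>0]
(A,Q,Z): not NE [P1→B gives 10>9; P2→R gives 6>2; P3→Y gives 7>3]
(A,R,X): not NE [P1→C gives 4>1; P2→Q gives 9>4]
(A,R,Y): not NE [P1→C gives 9>8; P2→Q gives 9>4; P3→X gives 5>0]
(A,R,Z): not NE [P1→C gives 10>8; P3→X gives 5>3]
(A,S,X): not NE [P1→C gives 9>6; P2→Q gives 9>6]
(A,S,Y): not NE [P1→C gives 2>0; P2→Q gives 9>5; P3→X gives 8>4]
(A,S,Z): not NE [P2→R gives 6>3; P3→X gives 8>4]
(B,P,X): not NE [P1→A gives 8>1; P2→Q gives 9>1]
(B,P,Y): not NE [P1→C gives 9>1; P2→Q gives 9>0; P3→X gives 9>0]
(B,P,Z): not NE [P1→C gives 3>0; P2→Q gives 10>9; P3→X gives 9>5]
(B,Q,X): not NE [P1→C gives 9>4; P3→Z gives 11>9]
(B,Q,Y): not NE [P1→C gives 9>1; P3→Z gives 11>2]
(B,Q,Z): NE
(B,R,X): not NE [P2→Q gives 9>3; P3→Z gives 8>0]
(B,R,Y): not NE [P1→C gives 9>5; P2→Q gives 9>1; P3→Z gives 8>5]
(B,R,Z): not NE [P1→C gives 10>4; P2→Q gives 10>9]
(B,S,X): not NE [P1→C gives 9>2; P2→Q gives 9>2; P3→Z gives 9>5]
(B,S,Y): not NE [P1→C gives 2>1; P2→Q gives 9>3]
(B,S,Z): not NE [P1→A gives 4>2; P2→Q gives 10>1]
(C,P,X): not NE [P1→A gives 8>1; P2→S gives 9>2; P3→Z gives 9>6]
(C,P,Y): not NE [P2→R gives 5>3; P3→Z gives 9>8]
(C,P,Z): not NE [P2→R gives 9>8]
(C,Q,X): not NE [P2→S gives 9>6; P3→Z gives 9>8]
(C,Q,Y): not NE [P3→Z gives 9>1]
(C,Q,Z): not NE [P1→B gives 10>1]
(C,R,X): not NE [P2→S gives 9>1; P3→Z gives 8>2]
(C,R,Y): not NE [P3→Z gives 8>0]
(C,R,Z): NE
(C,S,X): not NE [P3→Z gives 3>1]
(C,S,Y): not NE [P2→R gives 5>1]
(C,S,Z): not NE [P1→A gives 4>0; P2→R gives 9>7]

PSNE = {(B,Q,Z), (C,R,Z)}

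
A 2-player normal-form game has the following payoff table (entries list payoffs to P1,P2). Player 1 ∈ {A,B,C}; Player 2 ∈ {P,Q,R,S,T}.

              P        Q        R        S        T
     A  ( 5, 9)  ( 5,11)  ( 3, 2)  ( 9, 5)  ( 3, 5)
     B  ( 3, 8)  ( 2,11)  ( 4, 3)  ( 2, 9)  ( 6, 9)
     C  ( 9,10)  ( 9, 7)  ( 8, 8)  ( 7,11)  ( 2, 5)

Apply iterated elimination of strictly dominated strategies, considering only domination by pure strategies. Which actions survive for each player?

Remaining: P1:{A,C} P2:{P,Q,S}

P2 drop R (P beats it: A:9>2 B:8>3 C:10>8)
P2 drop T (Q beats it: A:11>5 B:11>9 C:7>5)
P1 drop B (A beats it: P:5>3 Q:5>2 S:9>2)
P1→{A,C} P2→{P,Q,S}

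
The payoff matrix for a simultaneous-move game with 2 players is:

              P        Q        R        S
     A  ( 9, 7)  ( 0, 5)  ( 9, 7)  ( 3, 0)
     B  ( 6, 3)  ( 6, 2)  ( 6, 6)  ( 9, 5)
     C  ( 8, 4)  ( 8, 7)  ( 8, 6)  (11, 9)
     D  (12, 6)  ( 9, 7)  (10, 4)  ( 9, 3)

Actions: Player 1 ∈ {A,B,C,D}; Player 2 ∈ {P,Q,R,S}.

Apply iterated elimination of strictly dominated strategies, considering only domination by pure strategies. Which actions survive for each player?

P1 drop A (D beats it: P:12>9 Q:9>0 R:10>9 S:9>3)
P1 drop B (C beats it: P:8>6 Q:8>6 R:8>6 S:11>9)
P2 drop P (Q beats it: C:7>4 D:7>6)
P2 drop R (Q beats it: C:7>6 D:7>4)
P1→{C,D} P2→{Q,S}

Survivors P1:{C,D} P2:{Q,S}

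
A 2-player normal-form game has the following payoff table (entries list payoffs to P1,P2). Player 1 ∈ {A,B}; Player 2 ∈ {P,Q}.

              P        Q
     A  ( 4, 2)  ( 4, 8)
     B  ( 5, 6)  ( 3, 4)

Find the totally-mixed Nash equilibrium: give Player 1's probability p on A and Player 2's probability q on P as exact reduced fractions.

P1 indiff ⇒ q·4+(1-q)·4 = q·5+(1-q)·3 ⇒ q(-1) = (1-q)(-1) ⇒ q = 1/2
P2 indiff ⇒ p·2+(1-p)·6 = p·8+(1-p)·4 ⇒ p(-6) = (1-p)(-2) ⇒ p = 1/4

(p,q) = (1/4, 1/2)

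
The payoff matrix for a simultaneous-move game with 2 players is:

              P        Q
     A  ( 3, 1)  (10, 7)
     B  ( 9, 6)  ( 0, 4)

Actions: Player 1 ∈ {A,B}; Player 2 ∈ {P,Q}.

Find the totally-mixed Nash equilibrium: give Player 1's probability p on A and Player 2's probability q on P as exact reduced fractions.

(p,q) = (1/4, 5/8)

P1 indiff ⇒ q·3+(1-q)·10 = q·9+(1-q)·0 ⇒ q(-6) = (1-q)(-10) ⇒ q = 5/8
P2 indiff ⇒ p·1+(1-p)·6 = p·7+(1-p)·4 ⇒ p(-6) = (1-p)(-2) ⇒ p = 1/4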